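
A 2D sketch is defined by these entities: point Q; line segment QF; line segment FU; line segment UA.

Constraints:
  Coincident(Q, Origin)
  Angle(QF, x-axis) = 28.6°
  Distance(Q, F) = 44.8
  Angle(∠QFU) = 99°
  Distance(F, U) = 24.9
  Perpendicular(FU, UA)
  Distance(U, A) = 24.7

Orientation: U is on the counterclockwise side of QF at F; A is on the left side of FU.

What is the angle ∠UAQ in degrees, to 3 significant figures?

121°

∠QFU = 99.0°, so FU runs at 28.6° + (180° − 99.0°) = 110° from the x-axis; with |FU| = 24.9, U = F + 24.9·(cos 110°, sin 110°) = (31.0, 44.9). The perpendicularity gives UA at right angles to FU; with |UA| = 24.7 on the left of FU, A = U + 24.7·(-0.942, -0.335) = (7.71, 36.6). Then cos ∠UAQ = AU·AQ / (|AU||AQ|), giving 121°.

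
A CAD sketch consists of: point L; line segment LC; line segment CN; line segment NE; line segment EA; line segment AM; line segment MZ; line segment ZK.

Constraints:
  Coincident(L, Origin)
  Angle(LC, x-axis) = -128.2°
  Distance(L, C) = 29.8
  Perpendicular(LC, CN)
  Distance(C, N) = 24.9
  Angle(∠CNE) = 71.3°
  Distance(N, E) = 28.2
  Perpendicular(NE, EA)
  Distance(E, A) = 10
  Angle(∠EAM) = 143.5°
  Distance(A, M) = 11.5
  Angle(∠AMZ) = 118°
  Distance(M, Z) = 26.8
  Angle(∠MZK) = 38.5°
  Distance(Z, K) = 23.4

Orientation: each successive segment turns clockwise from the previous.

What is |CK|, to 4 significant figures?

21.24

L is at the origin; LC runs at -128.2° with length 29.8, so C = (-18.43, -23.42). LC ⟂ CN, so CN runs at 141.8°; with |CN| = 24.9, N = (-38.00, -8.020). ∠CNE = 71.3° gives NE at 33.10° from the x-axis; with |NE| = 28.2, E = (-14.37, 7.380). The perpendicularity gives EA at right angles to NE, so EA runs at -56.90°; with |EA| = 10.0, A = (-8.912, -0.9973). ∠EAM = 143.5° gives AM at -93.40° from the x-axis; with |AM| = 11.5, M = (-9.594, -12.48). ∠AMZ = 118.0° gives MZ at -155.4° from the x-axis; with |MZ| = 26.8, Z = (-33.96, -23.63). ∠MZK = 38.5° gives ZK at 63.10° from the x-axis; with |ZK| = 23.4, K = (-23.37, -2.765). Then |CK| = |K − C| = 21.24.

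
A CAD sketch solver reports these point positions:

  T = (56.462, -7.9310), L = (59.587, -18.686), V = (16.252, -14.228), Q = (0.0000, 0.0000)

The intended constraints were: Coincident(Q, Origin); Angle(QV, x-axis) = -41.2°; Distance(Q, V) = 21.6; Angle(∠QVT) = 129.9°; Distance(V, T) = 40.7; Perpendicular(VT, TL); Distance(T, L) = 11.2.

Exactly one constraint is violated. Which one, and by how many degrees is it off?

Perpendicular(VT, TL) — off by 7.30°.

Q = (0.00, 0.00) ✓; QV at -41.20° ✓; |QV| = 21.60 ✓; ∠QVT = 129.9° ✓; |VT| = 40.70 ✓; ∠(VT, TL) = 82.70° ✗; |TL| = 11.20 ✓.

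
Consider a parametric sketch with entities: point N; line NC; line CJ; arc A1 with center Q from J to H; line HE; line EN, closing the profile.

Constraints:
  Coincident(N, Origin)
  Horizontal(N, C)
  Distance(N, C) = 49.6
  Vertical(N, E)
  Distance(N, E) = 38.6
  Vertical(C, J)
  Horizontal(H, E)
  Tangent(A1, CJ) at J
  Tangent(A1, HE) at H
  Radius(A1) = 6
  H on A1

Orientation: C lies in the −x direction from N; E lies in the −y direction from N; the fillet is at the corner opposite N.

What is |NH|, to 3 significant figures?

58.2

N is at the origin; NC is horizontal with |NC| = 49.6 and C on the −x side, so C = (-49.6, 0.00). NE is vertical with |NE| = 38.6 and E on the −y side, so E = (0.00, -38.6). The virtual corner opposite N is at (-49.6, -38.6). A1 meets CJ tangentially, so QJ is at right angles to CJ and since A1 is tangent to HE there, QH ⟂ HE, with radius 6.0, so the center Q sits 6.0 in from both sides at Q = (-43.6, -32.6). That places the tangent points at J = (-49.6, -32.6) on CJ and H = (-43.6, -38.6) on HE. Then |NH| = |H − N| = 58.2.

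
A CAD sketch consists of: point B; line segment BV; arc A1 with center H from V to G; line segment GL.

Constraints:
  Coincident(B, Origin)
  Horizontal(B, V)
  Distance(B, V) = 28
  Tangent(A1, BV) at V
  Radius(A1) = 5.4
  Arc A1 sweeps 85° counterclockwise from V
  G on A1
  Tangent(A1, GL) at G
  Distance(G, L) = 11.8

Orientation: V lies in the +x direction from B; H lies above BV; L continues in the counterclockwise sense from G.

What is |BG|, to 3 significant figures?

33.7

B is at the origin; B and V share the same y with |BV| = 28.0 and V on the +x side, so V = (28.0, 0.00). The tangent condition forces HV to be normal to BV, so H = V + (0, 5.4) = (28.0, 5.40). On A1, V sits at bearing -90° from H; an 85° counterclockwise sweep puts G at bearing -5°, so G = H + 5.4·(cos -5°, sin -5°) = (33.4, 4.93). Then |BG| = |G − B| = 33.7.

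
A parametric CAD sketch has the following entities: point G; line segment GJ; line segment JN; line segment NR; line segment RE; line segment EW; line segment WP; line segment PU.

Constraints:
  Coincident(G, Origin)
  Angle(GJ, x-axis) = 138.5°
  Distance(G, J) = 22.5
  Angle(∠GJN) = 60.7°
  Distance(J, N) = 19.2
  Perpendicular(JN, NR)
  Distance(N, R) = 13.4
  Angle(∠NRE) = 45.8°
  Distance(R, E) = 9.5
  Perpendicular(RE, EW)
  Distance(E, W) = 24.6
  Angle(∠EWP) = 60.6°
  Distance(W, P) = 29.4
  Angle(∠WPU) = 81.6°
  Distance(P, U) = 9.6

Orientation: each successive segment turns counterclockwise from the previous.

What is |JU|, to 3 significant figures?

33.9

∠EWP = 60.6° gives WP at -28.6° from the x-axis; with |WP| = 29.4, P = (-7.90, -25.7). ∠WPU = 81.6° gives PU at 69.8° from the x-axis; with |PU| = 9.6, U = (-4.58, -16.7). Then |JU| = |U − J| = 33.9.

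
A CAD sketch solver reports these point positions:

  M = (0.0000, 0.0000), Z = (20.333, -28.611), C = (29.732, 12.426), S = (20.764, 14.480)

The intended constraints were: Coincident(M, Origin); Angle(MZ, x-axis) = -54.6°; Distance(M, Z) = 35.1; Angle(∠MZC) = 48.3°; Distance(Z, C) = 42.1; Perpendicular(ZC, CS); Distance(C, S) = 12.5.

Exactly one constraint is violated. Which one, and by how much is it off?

Distance(C, S) = 12.5 — off by 3.30.

M = (0.00, 0.00) ✓; MZ at -54.60° ✓; |MZ| = 35.10 ✓; ∠MZC = 48.30° ✓; |ZC| = 42.10 ✓; ∠(ZC, CS) = 90.00° ✓; |CS| = 9.200 ✗.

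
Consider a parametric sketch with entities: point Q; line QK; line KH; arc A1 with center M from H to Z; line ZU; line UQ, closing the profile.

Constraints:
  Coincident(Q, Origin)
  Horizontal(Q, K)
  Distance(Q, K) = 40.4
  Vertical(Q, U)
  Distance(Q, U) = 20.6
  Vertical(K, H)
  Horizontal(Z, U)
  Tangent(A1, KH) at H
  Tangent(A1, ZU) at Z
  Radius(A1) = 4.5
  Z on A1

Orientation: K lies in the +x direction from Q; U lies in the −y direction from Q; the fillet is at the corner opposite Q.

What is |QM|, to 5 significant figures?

39.345

QU is vertical with |QU| = 20.6 and U on the −y side, so U = (0.0000, -20.600). The virtual corner opposite Q is at (40.400, -20.600). The tangent condition forces MH to be normal to KH and tangency of A1 to ZU means the radius MZ is perpendicular to ZU, with radius 4.5, so the center M sits 4.5 in from both sides at M = (35.900, -16.100). Then |QM| = |M − Q| = 39.345.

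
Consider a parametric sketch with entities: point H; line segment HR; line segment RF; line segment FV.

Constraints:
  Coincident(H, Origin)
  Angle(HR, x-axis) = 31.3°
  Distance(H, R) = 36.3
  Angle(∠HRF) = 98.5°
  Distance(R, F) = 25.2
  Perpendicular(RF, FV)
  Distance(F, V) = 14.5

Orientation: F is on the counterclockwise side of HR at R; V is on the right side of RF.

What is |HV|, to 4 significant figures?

58.95

∠HRF = 98.5°, so RF runs at 31.3° + (180° − 98.5°) = 112.8° from the x-axis; with |RF| = 25.2, F = R + 25.2·(cos 112.8°, sin 112.8°) = (21.25, 42.09). The perpendicularity gives FV at right angles to RF; with |FV| = 14.5 on the right of RF, V = F + 14.5·(0.9219, 0.3875) = (34.62, 47.71). Then |HV| = |V − H| = 58.95.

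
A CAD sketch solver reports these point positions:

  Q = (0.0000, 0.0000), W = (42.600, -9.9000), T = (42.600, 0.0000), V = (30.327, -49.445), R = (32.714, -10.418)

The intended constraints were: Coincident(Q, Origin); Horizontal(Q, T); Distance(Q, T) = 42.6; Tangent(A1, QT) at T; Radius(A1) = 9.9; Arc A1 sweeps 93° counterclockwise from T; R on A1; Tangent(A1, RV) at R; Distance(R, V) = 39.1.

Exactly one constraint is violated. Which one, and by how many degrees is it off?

Tangent(A1, RV) at R — off by 6.50°.

Q = (0.00, 0.00) ✓; Q.y = 0.00, T.y = 0.00 ✓; |QT| = 42.60 ✓; ∠(WT, TQ) = 90.00° ✓; |WT| = 9.900 ✓; bearing(W→R) − bearing(W→T) = 93.00° ✓; |WR| = 9.900 ✓; ∠(WR, RV) = 96.50° ✗; |RV| = 39.10 ✓.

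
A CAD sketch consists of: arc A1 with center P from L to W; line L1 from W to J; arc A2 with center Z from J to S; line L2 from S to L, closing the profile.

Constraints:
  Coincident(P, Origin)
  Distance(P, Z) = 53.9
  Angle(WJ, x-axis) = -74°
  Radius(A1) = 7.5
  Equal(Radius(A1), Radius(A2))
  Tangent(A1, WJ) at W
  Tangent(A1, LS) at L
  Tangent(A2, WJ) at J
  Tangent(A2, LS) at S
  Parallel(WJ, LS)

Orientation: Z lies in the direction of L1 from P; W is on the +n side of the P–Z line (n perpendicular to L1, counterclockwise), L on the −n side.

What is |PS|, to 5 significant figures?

54.419

The slot axis is L1's direction at -74.0°, so u = (cos -74.0°, sin -74.0°) = (0.27564, -0.96126) and n = (−sin -74.0°, cos -74.0°) = (0.96126, 0.27564). P is at the origin and Z lies 53.9 along u from P, so Z = 53.9·u = (14.857, -51.812). Tangency of A1 to both parallel lines with radius 7.5 puts W and L at P ± 7.5·n: W = (7.2095, 2.0673), L = (-7.2095, -2.0673). Equal radii place J and S the same way about Z: J = Z + 7.5·n = (22.066, -49.745), S = Z − 7.5·n = (7.6474, -53.879). Then |PS| = |S − P| = 54.419.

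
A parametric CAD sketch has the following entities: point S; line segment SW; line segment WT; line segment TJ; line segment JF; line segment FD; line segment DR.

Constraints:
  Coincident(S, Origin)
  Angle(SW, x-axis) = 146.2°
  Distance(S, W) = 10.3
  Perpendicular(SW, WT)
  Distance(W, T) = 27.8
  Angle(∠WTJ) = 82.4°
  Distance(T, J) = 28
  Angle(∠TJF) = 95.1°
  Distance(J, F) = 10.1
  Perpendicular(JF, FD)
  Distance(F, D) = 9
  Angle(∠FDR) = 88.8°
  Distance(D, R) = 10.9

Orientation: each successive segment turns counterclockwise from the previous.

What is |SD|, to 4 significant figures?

16.48

∠TJF = 95.1° gives JF at 58.70° from the x-axis; with |JF| = 10.1, F = (6.346, -21.10). JF ⟂ FD, so FD runs at 148.7°; with |FD| = 9.0, D = (-1.344, -16.43). Then |SD| = |D − S| = 16.48.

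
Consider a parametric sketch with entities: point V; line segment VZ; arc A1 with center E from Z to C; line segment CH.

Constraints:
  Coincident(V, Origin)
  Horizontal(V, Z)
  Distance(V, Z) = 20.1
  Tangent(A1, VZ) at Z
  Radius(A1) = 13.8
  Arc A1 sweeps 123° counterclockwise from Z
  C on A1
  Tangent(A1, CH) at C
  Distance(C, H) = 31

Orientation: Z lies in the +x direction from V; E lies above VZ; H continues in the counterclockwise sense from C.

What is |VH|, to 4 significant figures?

49.57

V is at the origin; V and Z share the same y with |VZ| = 20.1 and Z on the +x side, so Z = (20.10, 0.000). The tangent condition forces EZ to be normal to VZ, so E = Z + (0, 13.8) = (20.10, 13.80). On A1, Z sits at bearing -90° from E; a 123° counterclockwise sweep puts C at bearing 33°, so C = E + 13.8·(cos 33°, sin 33°) = (31.67, 21.32). Since A1 is tangent to CH there, EC ⟂ CH, so CH runs along (−sin 33°, cos 33°); with |CH| = 31.0, H = (14.79, 47.31). Then |VH| = |H − V| = 49.57.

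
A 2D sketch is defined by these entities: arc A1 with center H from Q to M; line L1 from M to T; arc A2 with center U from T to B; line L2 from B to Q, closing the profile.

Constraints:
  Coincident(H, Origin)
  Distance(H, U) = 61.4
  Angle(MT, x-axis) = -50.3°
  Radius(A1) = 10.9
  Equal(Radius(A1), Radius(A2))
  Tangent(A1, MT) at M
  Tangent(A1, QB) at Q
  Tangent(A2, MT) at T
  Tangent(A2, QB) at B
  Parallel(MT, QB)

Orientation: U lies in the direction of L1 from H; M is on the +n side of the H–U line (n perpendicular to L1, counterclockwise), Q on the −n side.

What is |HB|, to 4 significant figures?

62.36

The slot axis is L1's direction at -50.3°, so u = (cos -50.3°, sin -50.3°) = (0.6388, -0.7694) and n = (−sin -50.3°, cos -50.3°) = (0.7694, 0.6388). H is at the origin and U lies 61.4 along u from H, so U = 61.4·u = (39.22, -47.24). Tangency of A1 to both parallel lines with radius 10.9 puts M and Q at H ± 10.9·n: M = (8.386, 6.963), Q = (-8.386, -6.963). Equal radii place T and B the same way about U: T = U + 10.9·n = (47.61, -40.28), B = U − 10.9·n = (30.83, -54.20). Then |HB| = |B − H| = 62.36.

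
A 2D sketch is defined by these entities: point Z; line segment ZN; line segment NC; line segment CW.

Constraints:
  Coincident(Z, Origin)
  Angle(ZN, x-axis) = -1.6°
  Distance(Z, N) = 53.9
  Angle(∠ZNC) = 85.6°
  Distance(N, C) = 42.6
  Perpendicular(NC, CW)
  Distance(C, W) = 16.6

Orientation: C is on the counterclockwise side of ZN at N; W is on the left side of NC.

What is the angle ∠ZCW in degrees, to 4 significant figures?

35.59°

Z is at the origin; ZN runs at -1.6° with length 53.9, so N = 53.9·(cos -1.6°, sin -1.6°) = (53.88, -1.505). ∠ZNC = 85.6°, so NC runs at -1.6° + (180° − 85.6°) = 92.80° from the x-axis; with |NC| = 42.6, C = N + 42.6·(cos 92.80°, sin 92.80°) = (51.80, 41.04). The perpendicularity gives CW at right angles to NC; with |CW| = 16.6 on the left of NC, W = C + 16.6·(-0.9988, -0.04885) = (35.22, 40.23). Then cos ∠ZCW = CZ·CW / (|CZ||CW|), giving 35.59°.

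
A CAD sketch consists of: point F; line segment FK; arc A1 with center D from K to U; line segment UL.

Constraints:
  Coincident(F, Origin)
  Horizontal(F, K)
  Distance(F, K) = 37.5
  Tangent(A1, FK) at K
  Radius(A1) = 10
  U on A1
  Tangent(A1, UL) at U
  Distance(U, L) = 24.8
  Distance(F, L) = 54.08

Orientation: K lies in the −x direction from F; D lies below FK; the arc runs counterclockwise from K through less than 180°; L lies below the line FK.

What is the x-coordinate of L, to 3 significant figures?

-39.8

Checks: |DU| = 10.00 ✓; ∠(DU, UL) = 90.00° ✓; |UL| = 24.80 ✓; |FL| = 54.08 ✓.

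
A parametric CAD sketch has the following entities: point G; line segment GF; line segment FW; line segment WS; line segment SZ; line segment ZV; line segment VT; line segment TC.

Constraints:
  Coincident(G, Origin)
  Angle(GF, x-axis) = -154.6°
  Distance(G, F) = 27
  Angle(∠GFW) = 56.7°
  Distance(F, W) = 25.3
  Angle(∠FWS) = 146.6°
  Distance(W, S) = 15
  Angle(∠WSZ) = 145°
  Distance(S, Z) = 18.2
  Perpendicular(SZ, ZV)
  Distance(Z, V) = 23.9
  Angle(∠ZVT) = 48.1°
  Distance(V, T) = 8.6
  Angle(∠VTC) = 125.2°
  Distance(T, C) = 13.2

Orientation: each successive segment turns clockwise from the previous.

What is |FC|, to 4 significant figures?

44.21

∠ZVT = 48.1° gives VT at 151.8° from the x-axis; with |VT| = 8.6, T = (4.751, 9.902). ∠VTC = 125.2° gives TC at 97.00° from the x-axis; with |TC| = 13.2, C = (3.142, 23.00). Then |FC| = |C − F| = 44.21.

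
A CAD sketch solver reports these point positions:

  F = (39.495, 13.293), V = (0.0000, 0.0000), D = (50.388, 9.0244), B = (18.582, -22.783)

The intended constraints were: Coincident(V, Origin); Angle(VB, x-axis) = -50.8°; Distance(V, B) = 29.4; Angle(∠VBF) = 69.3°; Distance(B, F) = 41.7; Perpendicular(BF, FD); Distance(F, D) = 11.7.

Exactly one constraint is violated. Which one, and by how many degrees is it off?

Perpendicular(BF, FD) — off by 8.70°.

V = (0.00, 0.00) ✓; VB at -50.80° ✓; |VB| = 29.40 ✓; ∠VBF = 69.30° ✓; |BF| = 41.70 ✓; ∠(BF, FD) = 81.30° ✗; |FD| = 11.70 ✓.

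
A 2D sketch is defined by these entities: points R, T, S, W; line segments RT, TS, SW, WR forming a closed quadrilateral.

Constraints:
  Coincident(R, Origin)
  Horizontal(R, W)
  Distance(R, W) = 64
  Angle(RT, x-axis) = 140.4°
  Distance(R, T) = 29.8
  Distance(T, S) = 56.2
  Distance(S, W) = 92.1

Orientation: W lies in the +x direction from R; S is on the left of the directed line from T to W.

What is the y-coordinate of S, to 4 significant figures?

68.90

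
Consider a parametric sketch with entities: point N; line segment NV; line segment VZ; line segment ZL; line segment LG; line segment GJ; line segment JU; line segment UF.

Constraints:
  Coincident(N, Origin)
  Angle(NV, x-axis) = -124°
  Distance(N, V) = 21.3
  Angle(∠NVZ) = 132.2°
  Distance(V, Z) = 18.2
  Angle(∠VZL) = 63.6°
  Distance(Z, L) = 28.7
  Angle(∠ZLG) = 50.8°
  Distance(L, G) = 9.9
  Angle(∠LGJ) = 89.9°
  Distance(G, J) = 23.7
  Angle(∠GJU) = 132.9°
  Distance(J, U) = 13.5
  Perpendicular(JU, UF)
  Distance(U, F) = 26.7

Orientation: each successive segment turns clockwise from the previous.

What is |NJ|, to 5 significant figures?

38.292

∠ZLG = 50.8° gives LG at -57.400° from the x-axis; with |LG| = 9.9, G = (-15.627, -1.3304). ∠LGJ = 89.9° gives GJ at -147.50° from the x-axis; with |GJ| = 23.7, J = (-35.615, -14.064). Then |NJ| = |J − N| = 38.292.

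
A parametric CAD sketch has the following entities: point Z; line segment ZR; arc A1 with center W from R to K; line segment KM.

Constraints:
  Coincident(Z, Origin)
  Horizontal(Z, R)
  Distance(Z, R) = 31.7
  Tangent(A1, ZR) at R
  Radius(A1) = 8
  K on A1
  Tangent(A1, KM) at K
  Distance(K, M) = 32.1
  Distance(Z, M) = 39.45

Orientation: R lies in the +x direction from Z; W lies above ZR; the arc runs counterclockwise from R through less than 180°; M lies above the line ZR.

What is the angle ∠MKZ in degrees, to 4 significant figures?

65.53°

Z is at the origin; ZR is horizontal with |ZR| = 31.7 and R on the +x side, so R = (31.70, 0.000). A1 meets ZR tangentially, so WR is at right angles to ZR, so W = R + (0, 8) = (31.70, 8.000). Since WK ⟂ KM (tangency), |WM| = √(8.0² + 32.1²) = 33.08 regardless of where K sits on A1. So M lies on both circle(Z, 39.45) and circle(W, 33.08); the above-ZR intersection is M = (14.93, 36.52). K is the foot of the tangent from M: K = (37.41, 13.60).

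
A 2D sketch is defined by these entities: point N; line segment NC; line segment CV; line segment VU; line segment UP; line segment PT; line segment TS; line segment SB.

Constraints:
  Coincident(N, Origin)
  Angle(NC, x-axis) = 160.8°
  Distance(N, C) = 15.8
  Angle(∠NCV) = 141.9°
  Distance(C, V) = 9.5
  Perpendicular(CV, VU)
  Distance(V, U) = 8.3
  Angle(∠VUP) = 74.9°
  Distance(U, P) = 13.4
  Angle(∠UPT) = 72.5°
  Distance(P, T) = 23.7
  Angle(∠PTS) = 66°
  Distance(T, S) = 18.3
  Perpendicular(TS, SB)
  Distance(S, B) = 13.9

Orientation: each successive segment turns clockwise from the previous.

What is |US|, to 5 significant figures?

12.846

∠UPT = 72.5° gives PT at -179.90° from the x-axis; with |PT| = 23.7, T = (-32.717, 4.8603). ∠PTS = 66.0° gives TS at 66.100° from the x-axis; with |TS| = 18.3, S = (-25.303, 21.591). Then |US| = |S − U| = 12.846.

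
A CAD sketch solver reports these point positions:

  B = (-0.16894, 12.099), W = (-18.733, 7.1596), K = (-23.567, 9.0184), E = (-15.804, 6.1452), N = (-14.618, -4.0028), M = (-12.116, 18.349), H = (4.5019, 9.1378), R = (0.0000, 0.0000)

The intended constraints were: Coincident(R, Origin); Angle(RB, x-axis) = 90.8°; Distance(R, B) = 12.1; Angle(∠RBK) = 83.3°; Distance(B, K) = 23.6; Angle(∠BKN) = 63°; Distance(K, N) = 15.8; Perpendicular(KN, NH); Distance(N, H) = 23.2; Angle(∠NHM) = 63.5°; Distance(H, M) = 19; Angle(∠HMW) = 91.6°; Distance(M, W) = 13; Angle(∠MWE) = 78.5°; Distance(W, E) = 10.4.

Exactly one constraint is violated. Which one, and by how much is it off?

Distance(W, E) = 10.4 — off by 7.30.

R = (0.00, 0.00) ✓; RB at 90.80° ✓; |RB| = 12.10 ✓; ∠RBK = 83.30° ✓; |BK| = 23.60 ✓; ∠BKN = 63.00° ✓; |KN| = 15.80 ✓; ∠(KN, NH) = 90.00° ✓; |NH| = 23.20 ✓; ∠NHM = 63.50° ✓; |HM| = 19.00 ✓; ∠HMW = 91.60° ✓; |MW| = 13.00 ✓; ∠MWE = 78.50° ✓; |WE| = 3.100 ✗.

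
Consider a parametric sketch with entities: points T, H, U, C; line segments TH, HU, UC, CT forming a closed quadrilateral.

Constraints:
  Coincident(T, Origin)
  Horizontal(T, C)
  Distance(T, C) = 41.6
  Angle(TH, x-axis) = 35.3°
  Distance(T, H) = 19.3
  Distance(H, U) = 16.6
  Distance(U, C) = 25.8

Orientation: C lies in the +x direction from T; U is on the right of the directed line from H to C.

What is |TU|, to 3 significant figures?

17.3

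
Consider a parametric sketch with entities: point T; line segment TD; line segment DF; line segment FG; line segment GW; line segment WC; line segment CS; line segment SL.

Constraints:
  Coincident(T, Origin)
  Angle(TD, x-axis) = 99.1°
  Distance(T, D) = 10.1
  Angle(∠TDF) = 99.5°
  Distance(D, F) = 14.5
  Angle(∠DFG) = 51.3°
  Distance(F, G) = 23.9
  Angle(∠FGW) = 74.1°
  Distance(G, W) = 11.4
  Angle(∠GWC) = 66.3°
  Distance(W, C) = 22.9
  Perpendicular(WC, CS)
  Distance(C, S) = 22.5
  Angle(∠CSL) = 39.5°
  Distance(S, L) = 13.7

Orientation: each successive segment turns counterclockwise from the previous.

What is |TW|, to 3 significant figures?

5.41

T is at the origin; TD runs at 99.1° with length 10.1, so D = (-1.60, 9.97). ∠TDF = 99.5° gives DF at 180° from the x-axis; with |DF| = 14.5, F = (-16.1, 10.1). ∠DFG = 51.3° gives FG at -51.7° from the x-axis; with |FG| = 23.9, G = (-1.28, -8.68). ∠FGW = 74.1° gives GW at 54.2° from the x-axis; with |GW| = 11.4, W = (5.38, 0.564). Then |TW| = |W − T| = 5.41.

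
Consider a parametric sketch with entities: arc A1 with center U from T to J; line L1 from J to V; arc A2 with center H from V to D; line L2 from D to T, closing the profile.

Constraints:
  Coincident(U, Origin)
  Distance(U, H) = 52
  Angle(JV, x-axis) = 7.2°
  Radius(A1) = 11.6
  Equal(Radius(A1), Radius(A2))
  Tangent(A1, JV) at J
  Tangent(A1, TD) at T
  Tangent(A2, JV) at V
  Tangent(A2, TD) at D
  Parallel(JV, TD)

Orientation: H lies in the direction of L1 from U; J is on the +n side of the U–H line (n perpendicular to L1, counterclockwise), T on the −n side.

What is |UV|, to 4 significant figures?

53.28

Tangency of A1 to both parallel lines with radius 11.6 puts J and T at U ± 11.6·n: J = (-1.454, 11.51), T = (1.454, -11.51). Equal radii place V and D the same way about H: V = H + 11.6·n = (50.14, 18.03), D = H − 11.6·n = (53.04, -4.991). Then |UV| = |V − U| = 53.28.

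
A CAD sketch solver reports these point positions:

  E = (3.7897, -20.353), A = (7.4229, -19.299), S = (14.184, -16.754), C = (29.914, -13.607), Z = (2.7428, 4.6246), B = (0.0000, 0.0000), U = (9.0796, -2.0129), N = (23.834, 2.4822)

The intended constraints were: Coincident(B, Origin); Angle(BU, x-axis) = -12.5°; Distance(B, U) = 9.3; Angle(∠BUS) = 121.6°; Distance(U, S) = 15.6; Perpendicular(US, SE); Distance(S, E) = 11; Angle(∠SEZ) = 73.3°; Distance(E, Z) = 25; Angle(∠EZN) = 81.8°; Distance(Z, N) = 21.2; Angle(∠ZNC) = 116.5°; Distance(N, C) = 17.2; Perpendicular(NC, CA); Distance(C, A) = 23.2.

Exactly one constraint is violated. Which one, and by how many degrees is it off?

Perpendicular(NC, CA) — off by 6.50°.

B = (0.00, 0.00) ✓; BU at -12.50° ✓; |BU| = 9.300 ✓; ∠BUS = 121.6° ✓; |US| = 15.60 ✓; ∠(US, SE) = 90.00° ✓; |SE| = 11.00 ✓; ∠SEZ = 73.30° ✓; |EZ| = 25.00 ✓; ∠EZN = 81.80° ✓; |ZN| = 21.20 ✓; ∠ZNC = 116.5° ✓; |NC| = 17.20 ✓; ∠(NC, CA) = 96.50° ✗; |CA| = 23.20 ✓.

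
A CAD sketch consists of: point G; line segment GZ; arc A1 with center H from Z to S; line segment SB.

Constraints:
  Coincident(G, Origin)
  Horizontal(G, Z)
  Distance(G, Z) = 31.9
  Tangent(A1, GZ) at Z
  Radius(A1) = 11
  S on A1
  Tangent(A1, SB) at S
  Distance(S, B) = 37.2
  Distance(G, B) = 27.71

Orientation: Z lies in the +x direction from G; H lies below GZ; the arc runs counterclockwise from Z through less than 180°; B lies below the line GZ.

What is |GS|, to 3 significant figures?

24.7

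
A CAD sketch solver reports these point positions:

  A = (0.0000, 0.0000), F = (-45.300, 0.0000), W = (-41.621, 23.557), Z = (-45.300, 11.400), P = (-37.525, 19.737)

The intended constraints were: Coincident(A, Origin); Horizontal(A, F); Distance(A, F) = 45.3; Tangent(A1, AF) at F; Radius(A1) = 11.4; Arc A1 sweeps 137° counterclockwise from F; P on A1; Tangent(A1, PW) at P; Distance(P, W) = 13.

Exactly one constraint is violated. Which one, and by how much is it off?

Distance(P, W) = 13 — off by 7.40.

A = (0.00, 0.00) ✓; A.y = 0.00, F.y = 0.00 ✓; |AF| = 45.30 ✓; ∠(ZF, FA) = 90.00° ✓; |ZF| = 11.40 ✓; bearing(Z→P) − bearing(Z→F) = 137.0° ✓; |ZP| = 11.40 ✓; ∠(ZP, PW) = 90.00° ✓; |PW| = 5.601 ✗.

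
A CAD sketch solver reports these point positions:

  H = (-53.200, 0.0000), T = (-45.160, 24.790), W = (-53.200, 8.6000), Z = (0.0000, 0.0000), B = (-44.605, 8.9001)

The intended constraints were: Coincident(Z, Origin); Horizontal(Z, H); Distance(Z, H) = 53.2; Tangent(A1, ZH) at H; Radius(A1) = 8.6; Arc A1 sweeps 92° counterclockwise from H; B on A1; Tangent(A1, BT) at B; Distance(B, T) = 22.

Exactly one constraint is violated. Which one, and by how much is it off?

Distance(B, T) = 22 — off by 6.10.

Z = (0.00, 0.00) ✓; Z.y = 0.00, H.y = 0.00 ✓; |ZH| = 53.20 ✓; ∠(WH, HZ) = 90.00° ✓; |WH| = 8.600 ✓; bearing(W→B) − bearing(W→H) = 92.00° ✓; |WB| = 8.600 ✓; ∠(WB, BT) = 90.00° ✓; |BT| = 15.90 ✗.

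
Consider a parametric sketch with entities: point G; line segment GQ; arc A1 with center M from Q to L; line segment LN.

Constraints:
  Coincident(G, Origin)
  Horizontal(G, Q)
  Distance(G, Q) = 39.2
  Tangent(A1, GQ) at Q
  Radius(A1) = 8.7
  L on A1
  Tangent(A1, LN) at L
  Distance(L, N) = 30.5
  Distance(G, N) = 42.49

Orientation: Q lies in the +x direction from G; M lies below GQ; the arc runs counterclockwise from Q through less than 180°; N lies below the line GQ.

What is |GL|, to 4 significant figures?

31.47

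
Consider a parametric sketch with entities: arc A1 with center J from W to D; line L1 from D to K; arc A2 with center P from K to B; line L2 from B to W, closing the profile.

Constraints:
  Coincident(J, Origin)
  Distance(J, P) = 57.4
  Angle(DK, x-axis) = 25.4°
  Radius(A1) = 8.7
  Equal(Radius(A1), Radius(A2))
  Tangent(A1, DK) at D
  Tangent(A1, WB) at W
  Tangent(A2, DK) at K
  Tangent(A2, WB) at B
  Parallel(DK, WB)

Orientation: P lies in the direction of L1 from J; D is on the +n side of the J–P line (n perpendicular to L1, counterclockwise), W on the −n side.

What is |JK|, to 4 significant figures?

58.06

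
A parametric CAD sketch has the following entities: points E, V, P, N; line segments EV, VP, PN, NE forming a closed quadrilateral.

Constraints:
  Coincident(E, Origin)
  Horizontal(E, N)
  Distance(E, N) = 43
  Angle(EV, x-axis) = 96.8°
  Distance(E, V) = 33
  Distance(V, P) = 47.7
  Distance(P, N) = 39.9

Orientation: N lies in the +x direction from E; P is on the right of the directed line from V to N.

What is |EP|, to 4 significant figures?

15.06

E is at the origin; EN is horizontal with |EN| = 43.0 and N in +x, so N = (43.0, 0). EV runs at 96.8° with |EV| = 33.0, so V = (-3.907, 32.77). P is determined by |VP| = 47.7 and |PN| = 39.9 together: it lies at the intersection of circle(V, 47.7) and circle(N, 39.9). With |VN| = 57.22, the foot of the radical line on VN is 34.58 from V and the perpendicular offset is √(47.7² − 34.58²) = 32.86. Taking the right-of-VN solution: P = (5.626, -13.97).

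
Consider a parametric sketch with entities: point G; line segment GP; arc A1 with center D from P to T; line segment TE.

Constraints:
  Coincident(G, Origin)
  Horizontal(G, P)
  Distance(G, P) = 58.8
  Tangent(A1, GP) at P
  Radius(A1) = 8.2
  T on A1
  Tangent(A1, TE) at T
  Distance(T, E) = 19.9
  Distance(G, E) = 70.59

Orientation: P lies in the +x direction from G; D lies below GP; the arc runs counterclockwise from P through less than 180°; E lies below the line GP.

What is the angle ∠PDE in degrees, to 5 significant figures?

165.03°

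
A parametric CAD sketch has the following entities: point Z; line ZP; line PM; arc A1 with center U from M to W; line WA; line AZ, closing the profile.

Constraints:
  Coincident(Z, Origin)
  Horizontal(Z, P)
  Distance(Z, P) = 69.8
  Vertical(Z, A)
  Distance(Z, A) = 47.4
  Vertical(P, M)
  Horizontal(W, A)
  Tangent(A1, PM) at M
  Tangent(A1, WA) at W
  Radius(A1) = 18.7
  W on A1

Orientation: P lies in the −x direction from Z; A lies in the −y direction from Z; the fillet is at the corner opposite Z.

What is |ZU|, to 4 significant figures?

58.61

Z and A share the same x with |ZA| = 47.4 and A on the −y side, so A = (0.000, -47.40). The virtual corner opposite Z is at (-69.80, -47.40). Since A1 is tangent to PM there, UM ⟂ PM and tangency of A1 to WA means the radius UW is perpendicular to WA, with radius 18.7, so the center U sits 18.7 in from both sides at U = (-51.10, -28.70). Then |ZU| = |U − Z| = 58.61.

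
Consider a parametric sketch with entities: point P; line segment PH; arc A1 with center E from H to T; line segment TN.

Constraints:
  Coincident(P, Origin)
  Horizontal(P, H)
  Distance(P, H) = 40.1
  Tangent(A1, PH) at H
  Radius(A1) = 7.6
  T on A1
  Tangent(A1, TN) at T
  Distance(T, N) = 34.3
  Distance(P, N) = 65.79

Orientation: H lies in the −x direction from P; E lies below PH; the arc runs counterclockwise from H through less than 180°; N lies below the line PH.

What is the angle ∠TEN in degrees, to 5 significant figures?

77.507°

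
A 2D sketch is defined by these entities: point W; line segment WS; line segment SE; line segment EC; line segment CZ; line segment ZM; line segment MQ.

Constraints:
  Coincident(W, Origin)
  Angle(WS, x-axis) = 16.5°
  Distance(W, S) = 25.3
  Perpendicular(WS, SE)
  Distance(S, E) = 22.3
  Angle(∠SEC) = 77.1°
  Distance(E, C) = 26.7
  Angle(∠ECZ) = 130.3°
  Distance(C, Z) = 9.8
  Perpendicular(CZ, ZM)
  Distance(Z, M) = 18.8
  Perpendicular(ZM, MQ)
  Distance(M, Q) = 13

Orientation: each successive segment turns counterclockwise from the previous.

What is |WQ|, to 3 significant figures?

20.4

The perpendicularity gives ZM at right angles to CZ, so ZM runs at -10.9°; with |ZM| = 18.8, M = (11.3, 2.28). ZM ⟂ MQ, so MQ runs at 79.1°; with |MQ| = 13.0, Q = (13.7, 15.0). Then |WQ| = |Q − W| = 20.4.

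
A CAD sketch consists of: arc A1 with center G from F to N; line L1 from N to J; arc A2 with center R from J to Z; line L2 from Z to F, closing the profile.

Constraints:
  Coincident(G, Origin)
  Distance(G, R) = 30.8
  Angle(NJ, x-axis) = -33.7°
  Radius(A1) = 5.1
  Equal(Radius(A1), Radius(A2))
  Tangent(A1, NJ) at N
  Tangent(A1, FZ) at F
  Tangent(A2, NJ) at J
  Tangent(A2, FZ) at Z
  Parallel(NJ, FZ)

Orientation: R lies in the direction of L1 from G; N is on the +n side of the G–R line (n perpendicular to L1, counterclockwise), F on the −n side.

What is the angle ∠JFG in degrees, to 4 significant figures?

71.68°

The slot axis is L1's direction at -33.7°, so u = (cos -33.7°, sin -33.7°) = (0.8320, -0.5548) and n = (−sin -33.7°, cos -33.7°) = (0.5548, 0.8320). G is at the origin and R lies 30.8 along u from G, so R = 30.8·u = (25.62, -17.09). Tangency of A1 to both parallel lines with radius 5.1 puts N and F at G ± 5.1·n: N = (2.830, 4.243), F = (-2.830, -4.243). Equal radii place J and Z the same way about R: J = R + 5.1·n = (28.45, -12.85), Z = R − 5.1·n = (22.79, -21.33). Then cos ∠JFG = FJ·FG / (|FJ||FG|), giving 71.68°.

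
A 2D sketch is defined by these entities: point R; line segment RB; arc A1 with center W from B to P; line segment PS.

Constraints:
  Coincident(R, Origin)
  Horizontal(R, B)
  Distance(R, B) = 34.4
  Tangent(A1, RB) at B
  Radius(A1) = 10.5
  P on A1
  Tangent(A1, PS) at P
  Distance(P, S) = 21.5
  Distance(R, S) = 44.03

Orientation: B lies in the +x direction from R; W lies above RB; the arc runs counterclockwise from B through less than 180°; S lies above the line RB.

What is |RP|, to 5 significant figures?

45.781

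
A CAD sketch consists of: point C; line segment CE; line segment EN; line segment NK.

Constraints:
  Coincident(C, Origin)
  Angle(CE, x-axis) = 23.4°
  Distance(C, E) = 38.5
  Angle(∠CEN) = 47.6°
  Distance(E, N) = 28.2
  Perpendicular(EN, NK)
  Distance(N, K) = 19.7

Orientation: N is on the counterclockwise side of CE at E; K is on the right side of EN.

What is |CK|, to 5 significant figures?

48.183

∠CEN = 47.6°, so EN runs at 23.4° + (180° − 47.6°) = 155.80° from the x-axis; with |EN| = 28.2, N = E + 28.2·(cos 155.80°, sin 155.80°) = (9.6118, 26.850). EN ⟂ NK; with |NK| = 19.7 on the right of EN, K = N + 19.7·(0.40992, 0.91212) = (17.687, 44.819). Then |CK| = |K − C| = 48.183.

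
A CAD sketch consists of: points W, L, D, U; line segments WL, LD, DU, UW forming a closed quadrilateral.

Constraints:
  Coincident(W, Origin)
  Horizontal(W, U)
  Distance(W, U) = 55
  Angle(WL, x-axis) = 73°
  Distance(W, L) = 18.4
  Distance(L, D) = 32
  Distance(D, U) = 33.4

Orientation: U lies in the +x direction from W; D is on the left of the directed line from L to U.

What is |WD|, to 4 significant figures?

45.10

W is at the origin; W and U share the same y with |WU| = 55.0 and U in +x, so U = (55.0, 0). WL runs at 73.0° with |WL| = 18.4, so L = (5.380, 17.60). D is determined by |LD| = 32.0 and |DU| = 33.4 together: it lies at the intersection of circle(L, 32.0) and circle(U, 33.4). With |LU| = 52.65, the foot of the radical line on LU is 25.45 from L and the perpendicular offset is √(32.0² − 25.45²) = 19.39. Taking the left-of-LU solution: D = (35.85, 27.37).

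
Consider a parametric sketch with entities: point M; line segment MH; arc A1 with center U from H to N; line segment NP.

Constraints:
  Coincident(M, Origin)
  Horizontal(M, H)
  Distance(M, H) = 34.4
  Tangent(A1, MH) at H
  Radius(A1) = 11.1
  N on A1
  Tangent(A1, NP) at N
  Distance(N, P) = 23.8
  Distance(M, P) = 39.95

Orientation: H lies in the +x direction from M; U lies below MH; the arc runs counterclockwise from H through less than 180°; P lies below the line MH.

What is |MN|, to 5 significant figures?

25.444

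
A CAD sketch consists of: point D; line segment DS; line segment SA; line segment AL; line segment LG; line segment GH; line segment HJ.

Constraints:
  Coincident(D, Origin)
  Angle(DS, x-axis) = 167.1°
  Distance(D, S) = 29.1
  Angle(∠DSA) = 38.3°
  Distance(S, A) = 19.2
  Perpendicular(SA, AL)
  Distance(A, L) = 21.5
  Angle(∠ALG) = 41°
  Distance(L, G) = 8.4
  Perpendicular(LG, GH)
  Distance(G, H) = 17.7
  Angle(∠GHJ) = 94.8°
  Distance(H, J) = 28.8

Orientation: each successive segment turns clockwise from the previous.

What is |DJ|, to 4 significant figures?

25.48

D is at the origin; DS runs at 167.1° with length 29.1, so S = (-28.37, 6.497). ∠DSA = 38.3° gives SA at 25.40° from the x-axis; with |SA| = 19.2, A = (-11.02, 14.73). SA ⟂ AL, so AL runs at -64.60°; with |AL| = 21.5, L = (-1.799, -4.690). ∠ALG = 41.0° gives LG at 156.4° from the x-axis; with |LG| = 8.4, G = (-9.497, -1.327). LG ⟂ GH, so GH runs at 66.40°; with |GH| = 17.7, H = (-2.411, 14.89). ∠GHJ = 94.8° gives HJ at -18.80° from the x-axis; with |HJ| = 28.8, J = (24.85, 5.612). Then |DJ| = |J − D| = 25.48.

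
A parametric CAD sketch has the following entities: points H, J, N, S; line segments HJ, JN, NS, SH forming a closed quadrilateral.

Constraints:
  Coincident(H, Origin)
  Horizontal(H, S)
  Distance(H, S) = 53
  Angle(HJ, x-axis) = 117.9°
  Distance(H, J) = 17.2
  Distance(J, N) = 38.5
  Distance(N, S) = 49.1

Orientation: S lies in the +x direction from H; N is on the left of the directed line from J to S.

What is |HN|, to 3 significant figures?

44.7

H is at the origin; H and S share the same y with |HS| = 53.0 and S in +x, so S = (53.0, 0). HJ runs at 117.9° with |HJ| = 17.2, so J = (-8.05, 15.2). N is determined by |JN| = 38.5 and |NS| = 49.1 together: it lies at the intersection of circle(J, 38.5) and circle(S, 49.1). With |JS| = 62.9, the foot of the radical line on JS is 24.1 from J and the perpendicular offset is √(38.5² − 24.1²) = 30.0. Taking the left-of-JS solution: N = (22.6, 38.5).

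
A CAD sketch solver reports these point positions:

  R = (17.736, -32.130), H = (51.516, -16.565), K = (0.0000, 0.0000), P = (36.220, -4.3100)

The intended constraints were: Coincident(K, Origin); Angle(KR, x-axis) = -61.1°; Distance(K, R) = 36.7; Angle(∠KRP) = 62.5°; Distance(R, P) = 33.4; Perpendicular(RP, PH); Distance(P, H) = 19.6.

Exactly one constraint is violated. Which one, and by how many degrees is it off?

Perpendicular(RP, PH) — off by 5.10°.

K = (0.00, 0.00) ✓; KR at -61.10° ✓; |KR| = 36.70 ✓; ∠KRP = 62.50° ✓; |RP| = 33.40 ✓; ∠(RP, PH) = 95.10° ✗; |PH| = 19.60 ✓.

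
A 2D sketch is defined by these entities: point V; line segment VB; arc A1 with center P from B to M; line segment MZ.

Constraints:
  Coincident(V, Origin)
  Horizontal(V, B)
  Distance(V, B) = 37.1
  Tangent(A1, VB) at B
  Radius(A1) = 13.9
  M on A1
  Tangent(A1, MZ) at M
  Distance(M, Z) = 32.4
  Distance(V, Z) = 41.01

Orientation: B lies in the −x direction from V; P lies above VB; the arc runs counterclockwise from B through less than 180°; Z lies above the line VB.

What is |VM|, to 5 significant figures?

25.720

Checks: |PM| = 13.90 ✓; ∠(PM, MZ) = 90.00° ✓; |MZ| = 32.40 ✓; |VZ| = 41.01 ✓.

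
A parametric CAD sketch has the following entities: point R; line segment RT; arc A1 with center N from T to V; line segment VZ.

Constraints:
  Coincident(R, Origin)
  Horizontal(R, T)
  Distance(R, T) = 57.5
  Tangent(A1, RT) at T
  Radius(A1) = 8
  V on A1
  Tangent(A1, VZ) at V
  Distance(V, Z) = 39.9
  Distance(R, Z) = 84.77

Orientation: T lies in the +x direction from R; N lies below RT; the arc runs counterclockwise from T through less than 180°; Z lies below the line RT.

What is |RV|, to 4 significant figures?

52.04

Checks: |NV| = 8.000 ✓; ∠(NV, VZ) = 90.00° ✓; |VZ| = 39.90 ✓; |RZ| = 84.77 ✓.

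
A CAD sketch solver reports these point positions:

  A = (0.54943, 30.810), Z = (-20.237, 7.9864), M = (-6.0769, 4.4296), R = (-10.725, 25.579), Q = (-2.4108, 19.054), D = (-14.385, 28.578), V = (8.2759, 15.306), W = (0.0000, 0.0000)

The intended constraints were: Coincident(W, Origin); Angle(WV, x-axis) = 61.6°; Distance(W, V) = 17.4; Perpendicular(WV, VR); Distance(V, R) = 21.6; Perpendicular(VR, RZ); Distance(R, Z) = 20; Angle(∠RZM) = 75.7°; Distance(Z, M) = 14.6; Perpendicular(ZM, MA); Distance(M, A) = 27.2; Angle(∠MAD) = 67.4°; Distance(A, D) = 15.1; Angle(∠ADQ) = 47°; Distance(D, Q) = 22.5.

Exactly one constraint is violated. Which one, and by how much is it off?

Distance(D, Q) = 22.5 — off by 7.20.

W = (0.00, 0.00) ✓; WV at 61.60° ✓; |WV| = 17.40 ✓; ∠(WV, VR) = 90.00° ✓; |VR| = 21.60 ✓; ∠(VR, RZ) = 90.00° ✓; |RZ| = 20.00 ✓; ∠RZM = 75.70° ✓; |ZM| = 14.60 ✓; ∠(ZM, MA) = 90.00° ✓; |MA| = 27.20 ✓; ∠MAD = 67.40° ✓; |AD| = 15.10 ✓; ∠ADQ = 47.00° ✓; |DQ| = 15.30 ✗.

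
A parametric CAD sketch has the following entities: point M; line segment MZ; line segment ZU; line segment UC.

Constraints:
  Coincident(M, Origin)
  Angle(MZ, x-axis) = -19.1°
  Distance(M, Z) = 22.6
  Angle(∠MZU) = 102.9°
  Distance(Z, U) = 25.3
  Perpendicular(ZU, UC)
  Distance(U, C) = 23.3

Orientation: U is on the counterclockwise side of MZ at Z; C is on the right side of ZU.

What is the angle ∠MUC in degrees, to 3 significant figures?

126°

M is at the origin; MZ runs at -19.1° with length 22.6, so Z = 22.6·(cos -19.1°, sin -19.1°) = (21.4, -7.40). ∠MZU = 102.9°, so ZU runs at -19.1° + (180° − 102.9°) = 58.0° from the x-axis; with |ZU| = 25.3, U = Z + 25.3·(cos 58.0°, sin 58.0°) = (34.8, 14.1). ZU ⟂ UC; with |UC| = 23.3 on the right of ZU, C = U + 23.3·(0.848, -0.530) = (54.5, 1.71). Then cos ∠MUC = UM·UC / (|UM||UC|), giving 126°.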